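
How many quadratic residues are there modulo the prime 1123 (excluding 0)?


For prime p, the number of non-zero quadratic residues is (p-1)/2.
= (1123-1)/2
= 561

561


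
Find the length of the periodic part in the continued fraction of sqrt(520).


Run the CF algorithm for sqrt(520).
a_0 = floor(sqrt(520)) = 22; set m_0=0, q_0=1.
Recurrence: m' = q*a - m,  q' = (d - m'^2)/q,  a' = floor((a_0 + m')/q').
  step 1: m=22, q=36, a=1
  step 2: m=14, q=9, a=4
  step 3: m=22, q=4, a=11
  step 4: m=22, q=9, a=4
  step 5: m=14, q=36, a=1
  step 6: m=22, q=1, a=44
a_6 = 2*a_0 = 44, so the period closes here.
sqrt(520) = [22; 1, 4, 11, 4, 1, 44]
Period length = 6

6


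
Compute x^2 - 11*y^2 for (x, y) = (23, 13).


x^2 - d*y^2
= 23^2 - 11*13^2
= 529 - 1859
= -1330

-1330


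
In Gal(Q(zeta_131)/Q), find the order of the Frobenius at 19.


The Frobenius at p in Gal(Q(zeta_n)/Q) = (Z/nZ)* is the class of p, so its order is ord_131(19), the smallest k >= 1 with 19^k = 1 mod 131.
n = 131 = 131, phi(131) = 130; the order divides phi(n).
Divisors of 130: 1, 2, 5, 10, 13, 26, 65, 130
Repeated squaring mod 131: 19^1 = 19, 19^2 = 99, 19^4 = 107, 19^8 = 52, 19^16 = 84, 19^32 = 113, 19^64 = 62, 19^128 = 45
Test divisors in increasing order:
  k=1: 19^1 = 19 mod 131
  k=2: 19^2 = 99 mod 131
  k=5: 19^5 = 107 * 19 = 68 mod 131
  k=10: 19^10 = 52 * 99 = 39 mod 131
  k=13: 19^13 = 52 * 107 * 19 = 130 mod 131
  k=26: 19^26 = 84 * 52 * 99 = 1 mod 131  <- first divisor giving 1
Order = 26

26


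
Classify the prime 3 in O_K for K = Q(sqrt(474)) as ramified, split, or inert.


K = Q(sqrt(474)). Since d mod 4 = 2, disc(K) = 1896.
Check p | disc: 1896 mod 3 = 0.
p divides disc, so p ramifies: (p) = P^2 with e=2, f=1, g=1.
Therefore p is ramified.

ramified


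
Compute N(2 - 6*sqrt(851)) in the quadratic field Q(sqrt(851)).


N(a + b*sqrt(d)) = a^2 - d*b^2
= (2)^2 - (851)*(-6)^2
= 4 - 30636
= -30632

-30632


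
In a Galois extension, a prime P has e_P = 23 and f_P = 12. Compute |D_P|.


|D_P| = e * f
= 23 * 12
= 276

276


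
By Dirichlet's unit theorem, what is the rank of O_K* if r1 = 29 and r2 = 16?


By Dirichlet's unit theorem:
rank = r1 + r2 - 1
= 29 + 16 - 1
= 44

44


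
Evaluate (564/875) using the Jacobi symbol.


Compute (564/875) via quadratic reciprocity:
  pull out 2: (2/875) = -1  (since 875 mod 8 = 3)
  pull out 2: (2/875) = -1  (since 875 mod 8 = 3)
  reciprocity: (141/875) -> +(875/141)
  reduce: (29/141)
  reciprocity: (29/141) -> +(141/29)
  reduce: (25/29)
  reciprocity: (25/29) -> +(29/25)
  reduce: (4/25)
  pull out 2: (2/25) = +1  (since 25 mod 8 = 1)
  pull out 2: (2/25) = +1  (since 25 mod 8 = 1)
  (1/25) = 1
Product of signs = 1

1


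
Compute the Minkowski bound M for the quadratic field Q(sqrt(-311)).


d = -311, d mod 4 = 1, so disc(K) = d = -311; |disc(K)| = 311
Imaginary quadratic field, so n = 2, s = r2 = 1, r1 = 0
M = (n!/n^n) * (4/pi)^s * sqrt(|disc(K)|) = (2!/2^2) * (4/pi)^1 * sqrt(311)
= 0.5 * 1.273240 * 17.635192
= 11.2269

11.2269


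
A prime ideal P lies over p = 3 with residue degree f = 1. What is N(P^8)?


N(P^a) = p^(a*f)
= 3^(8*1)
= 3^8
= 6561

6561


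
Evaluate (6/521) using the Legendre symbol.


p = 521 is prime, so compute (6/521) with the reciprocity algorithm (Jacobi-symbol steps: pull out 2s via (2/n), flip via reciprocity, reduce):
  pull out 2: (2/521) = +1  (since 521 mod 8 = 1)
  reciprocity: (3/521) -> +(521/3)
  reduce: (2/3)
  pull out 2: (2/3) = -1  (since 3 mod 8 = 3)
  (1/3) = 1
Product of signs = -1
(6/521) = -1

-1


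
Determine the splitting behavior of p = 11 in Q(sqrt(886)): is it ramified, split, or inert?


K = Q(sqrt(886)). Since d mod 4 = 2, disc(K) = 3544.
Check p | disc: 3544 mod 11 = 2.
p does not divide disc. Compute Legendre symbol (d/p):
6^((11-1)/2) mod 11 = -1
(d/p) = -1, so p is inert: (p) stays prime with e=1, f=2, g=1.
Therefore p is inert.

inert


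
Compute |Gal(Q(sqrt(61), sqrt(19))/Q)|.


The 2 square roots of distinct primes are multiplicatively independent over Q,
so [K:Q] = 2^2 and Gal(K/Q) is isomorphic to (Z/2Z)^2.
|Gal| = 2^2 = 4

4


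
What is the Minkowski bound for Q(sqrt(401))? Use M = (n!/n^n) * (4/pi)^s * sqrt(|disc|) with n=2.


d = 401, d mod 4 = 1, so disc(K) = d = 401; |disc(K)| = 401
Real quadratic field, so n = 2, s = r2 = 0, r1 = 2
M = (n!/n^n) * (4/pi)^s * sqrt(|disc(K)|) = (2!/2^2) * (4/pi)^0 * sqrt(401)
= 0.5 * 1.000000 * 20.024984
= 10.0125

10.0125


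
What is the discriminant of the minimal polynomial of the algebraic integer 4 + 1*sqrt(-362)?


The element 4 + 1*sqrt(-362) has minimal polynomial:
x^2 - 8*x + 378
Discriminant = (-8)^2 - 4*(378)
= 64 - 1512
= -1448

-1448


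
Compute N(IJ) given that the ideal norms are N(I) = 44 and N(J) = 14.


N(IJ) = N(I) * N(J)
= 44 * 14
= 616

616


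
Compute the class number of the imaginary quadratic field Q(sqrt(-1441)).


K = Q(sqrt(-1441)). d mod 4 = 3, so D = disc(K) = 4d = -5764
h(K) equals the number of primitive reduced positive-definite forms (a, b, c) = a*x^2 + b*x*y + c*y^2 with b^2 - 4ac = D,
where reduced means |b| <= a <= c, with b >= 0 whenever |b| = a or a = c, and primitive means gcd(a, b, c) = 1.
Reduced forces 3a^2 <= |D| = 5764, so 1 <= a <= 43; b must have the parity of D, and c = (b^2 - D)/(4a) must be an integer >= a.
Enumerate a = 1..43, b in [-a, a]:
  a=1: (1, 0, 1441)  [1]
  a=2: (2, 2, 721)  [1]
  a=3..4: none
  a=5: (5, -4, 289), (5, 4, 289)  [2]
  a=6: none
  a=7: (7, -2, 206), (7, 2, 206)  [2]
  a=8..9: none
  a=10: (10, -6, 145), (10, 6, 145)  [2]
  a=11: (11, 0, 131)  [1]
  a=12..13: none
  a=14: (14, -2, 103), (14, 2, 103)  [2]
  a=15..16: none
  a=17: (17, -4, 85), (17, 4, 85)  [2]
  a=18..21: none
  a=22: (22, 22, 71)  [1]
  a=23: (23, -20, 67), (23, 20, 67)  [2]
  a=24: none
  a=25: (25, -6, 58), (25, 6, 58)  [2]
  a=26..28: none
  a=29: (29, -6, 50), (29, 6, 50)  [2]
  a=30: none
  a=31: (31, -8, 47), (31, 8, 47)  [2]
  a=32..33: none
  a=34: (34, -30, 49), (34, 30, 49)  [2]
  a=35: (35, -26, 46), (35, -16, 43), (35, 16, 43), (35, 26, 46)  [4]
  a=36..43: none
Total reduced forms: 1 + 1 + 2 + 2 + 2 + 1 + 2 + 2 + 1 + 2 + 2 + 2 + 2 + 2 + 4 = 28
h = 28

28


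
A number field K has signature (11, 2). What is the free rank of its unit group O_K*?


By Dirichlet's unit theorem:
rank = r1 + r2 - 1
= 11 + 2 - 1
= 12

12


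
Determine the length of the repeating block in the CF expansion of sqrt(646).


Run the CF algorithm for sqrt(646).
a_0 = floor(sqrt(646)) = 25; set m_0=0, q_0=1.
Recurrence: m' = q*a - m,  q' = (d - m'^2)/q,  a' = floor((a_0 + m')/q').
  step 1: m=25, q=21, a=2
  step 2: m=17, q=17, a=2
  step 3: m=17, q=21, a=2
  step 4: m=25, q=1, a=50
a_4 = 2*a_0 = 50, so the period closes here.
sqrt(646) = [25; 2, 2, 2, 50]
Period length = 4

4


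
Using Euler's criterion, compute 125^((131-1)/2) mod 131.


p = 131 is prime and the exponent is (p-1)/2 = 65, so by Euler's criterion 125^65 = (125/131) = +1 or -1 mod 131.
Compute by square-and-multiply:
  65 = 64 + 1 (binary 1000001)
  Repeated squaring mod 131: 125^1 = 125, 125^2 = 36, 125^4 = 117, 125^8 = 65, 125^16 = 33, 125^32 = 41, 125^64 = 109
  125^65 = 125^64 * 125^1 = 109 * 125 mod 131
    109 * 125 = 13625 = 1 mod 131
  125^65 = 1 mod 131
Result 1: 125 is a quadratic residue mod 131.
125^65 mod 131 = 1

1


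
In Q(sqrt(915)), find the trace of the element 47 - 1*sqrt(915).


Tr(a + b*sqrt(d)) = (a + b*sqrt(d)) + (a - b*sqrt(d)) = 2a
= 2 * (47)
= 94

94


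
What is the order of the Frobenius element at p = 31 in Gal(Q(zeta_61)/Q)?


The Frobenius at p in Gal(Q(zeta_n)/Q) = (Z/nZ)* is the class of p, so its order is ord_61(31), the smallest k >= 1 with 31^k = 1 mod 61.
n = 61 = 61, phi(61) = 60; the order divides phi(n).
Divisors of 60: 1, 2, 3, 4, 5, 6, 10, 12, 15, 20, 30, 60
Repeated squaring mod 61: 31^1 = 31, 31^2 = 46, 31^4 = 42, 31^8 = 56, 31^16 = 25, 31^32 = 15
Test divisors in increasing order:
  k=1: 31^1 = 31 mod 61
  k=2: 31^2 = 46 mod 61
  k=3: 31^3 = 46 * 31 = 23 mod 61
  k=4: 31^4 = 42 mod 61
  k=5: 31^5 = 42 * 31 = 21 mod 61
  k=6: 31^6 = 42 * 46 = 41 mod 61
  k=10: 31^10 = 56 * 46 = 14 mod 61
  k=12: 31^12 = 56 * 42 = 34 mod 61
  k=15: 31^15 = 56 * 42 * 46 * 31 = 50 mod 61
  k=20: 31^20 = 25 * 42 = 13 mod 61
  k=30: 31^30 = 25 * 56 * 42 * 46 = 60 mod 61
  k=60: 31^60 = 15 * 25 * 56 * 42 = 1 mod 61  <- first divisor giving 1
Order = 60

60


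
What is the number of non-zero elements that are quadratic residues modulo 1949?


For prime p, the number of non-zero quadratic residues is (p-1)/2.
= (1949-1)/2
= 974

974


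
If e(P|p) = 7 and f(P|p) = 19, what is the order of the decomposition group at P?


|D_P| = e * f
= 7 * 19
= 133

133


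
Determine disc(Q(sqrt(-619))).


For K = Q(sqrt(d)) with d squarefree: disc(K) = d if d = 1 mod 4, and disc(K) = 4d if d = 2 or 3 mod 4.
Here d = -619, and d mod 4 = 1.
d = 1 mod 4 (O_K = Z[(1+sqrt(d))/2]), so disc(K) = d = -619

-619


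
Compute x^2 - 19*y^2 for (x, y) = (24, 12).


x^2 - d*y^2
= 24^2 - 19*12^2
= 576 - 2736
= -2160

-2160


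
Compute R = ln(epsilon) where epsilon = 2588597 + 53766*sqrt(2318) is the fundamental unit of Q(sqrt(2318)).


epsilon = 2588597 + 53766*sqrt(2318)
= 5.1772e+06
R = ln(5.1772e+06)
= 15.4598

15.4598


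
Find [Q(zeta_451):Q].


The degree equals Euler's totient phi(451).
451 = 11 * 41
phi(451) = 400

400


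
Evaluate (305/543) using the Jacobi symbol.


Compute (305/543) via quadratic reciprocity:
  reciprocity: (305/543) -> +(543/305)
  reduce: (238/305)
  pull out 2: (2/305) = +1  (since 305 mod 8 = 1)
  reciprocity: (119/305) -> +(305/119)
  reduce: (67/119)
  reciprocity: (67/119) -> -(119/67)
  reduce: (52/67)
  pull out 2: (2/67) = -1  (since 67 mod 8 = 3)
  pull out 2: (2/67) = -1  (since 67 mod 8 = 3)
  reciprocity: (13/67) -> +(67/13)
  reduce: (2/13)
  pull out 2: (2/13) = -1  (since 13 mod 8 = 5)
  (1/13) = 1
Product of signs = 1

1


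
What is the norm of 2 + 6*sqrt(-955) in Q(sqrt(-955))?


N(a + b*sqrt(d)) = a^2 - d*b^2
= (2)^2 - (-955)*(6)^2
= 4 + 34380
= 34384

34384


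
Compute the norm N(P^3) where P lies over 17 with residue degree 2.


N(P^a) = p^(a*f)
= 17^(3*2)
= 17^6
= 24137569

24137569


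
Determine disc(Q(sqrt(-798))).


For K = Q(sqrt(d)) with d squarefree: disc(K) = d if d = 1 mod 4, and disc(K) = 4d if d = 2 or 3 mod 4.
Here d = -798, and d mod 4 = 2.
d = 2 mod 4, not 1 (O_K = Z[sqrt(d)]), so disc(K) = 4d = 4 * (-798) = -3192

-3192


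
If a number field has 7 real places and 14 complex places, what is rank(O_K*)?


By Dirichlet's unit theorem:
rank = r1 + r2 - 1
= 7 + 14 - 1
= 20

20


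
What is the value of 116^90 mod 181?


p = 181 is prime and the exponent is (p-1)/2 = 90, so by Euler's criterion 116^90 = (116/181) = +1 or -1 mod 181.
Compute by square-and-multiply:
  90 = 64 + 16 + 8 + 2 (binary 1011010)
  Repeated squaring mod 181: 116^1 = 116, 116^2 = 62, 116^4 = 43, 116^8 = 39, 116^16 = 73, 116^32 = 80, 116^64 = 65
  116^90 = 116^64 * 116^16 * 116^8 * 116^2 = 65 * 73 * 39 * 62 mod 181
    65 * 73 = 4745 = 39 mod 181
    39 * 39 = 1521 = 73 mod 181
    73 * 62 = 4526 = 1 mod 181
  116^90 = 1 mod 181
Result 1: 116 is a quadratic residue mod 181.
116^90 mod 181 = 1

1


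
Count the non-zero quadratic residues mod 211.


For prime p, the number of non-zero quadratic residues is (p-1)/2.
= (211-1)/2
= 105

105


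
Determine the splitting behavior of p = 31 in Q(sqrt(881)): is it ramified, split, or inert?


K = Q(sqrt(881)). Since d mod 4 = 1, disc(K) = 881.
Check p | disc: 881 mod 31 = 13.
p does not divide disc. Compute Legendre symbol (d/p):
13^((31-1)/2) mod 31 = -1
(d/p) = -1, so p is inert: (p) stays prime with e=1, f=2, g=1.
Therefore p is inert.

inert


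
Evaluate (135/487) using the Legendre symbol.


p = 487 is prime, so compute (135/487) with the reciprocity algorithm (Jacobi-symbol steps: pull out 2s via (2/n), flip via reciprocity, reduce):
  reciprocity: (135/487) -> -(487/135)
  reduce: (82/135)
  pull out 2: (2/135) = +1  (since 135 mod 8 = 7)
  reciprocity: (41/135) -> +(135/41)
  reduce: (12/41)
  pull out 2: (2/41) = +1  (since 41 mod 8 = 1)
  pull out 2: (2/41) = +1  (since 41 mod 8 = 1)
  reciprocity: (3/41) -> +(41/3)
  reduce: (2/3)
  pull out 2: (2/3) = -1  (since 3 mod 8 = 3)
  (1/3) = 1
Product of signs = 1
(135/487) = 1

1


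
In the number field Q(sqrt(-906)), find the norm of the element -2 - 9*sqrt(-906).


N(a + b*sqrt(d)) = a^2 - d*b^2
= (-2)^2 - (-906)*(-9)^2
= 4 + 73386
= 73390

73390


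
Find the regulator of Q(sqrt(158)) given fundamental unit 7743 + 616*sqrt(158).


epsilon = 7743 + 616*sqrt(158)
= 15485.9999
R = ln(15485.9999)
= 9.6477

9.6477


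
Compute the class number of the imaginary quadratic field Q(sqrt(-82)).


K = Q(sqrt(-82)). d mod 4 = 2, so D = disc(K) = 4d = -328
h(K) equals the number of primitive reduced positive-definite forms (a, b, c) = a*x^2 + b*x*y + c*y^2 with b^2 - 4ac = D,
where reduced means |b| <= a <= c, with b >= 0 whenever |b| = a or a = c, and primitive means gcd(a, b, c) = 1.
Reduced forces 3a^2 <= |D| = 328, so 1 <= a <= 10; b must have the parity of D, and c = (b^2 - D)/(4a) must be an integer >= a.
Enumerate a = 1..10, b in [-a, a]:
  a=1: (1, 0, 82)  [1]
  a=2: (2, 0, 41)  [1]
  a=3..6: none
  a=7: (7, -6, 13), (7, 6, 13)  [2]
  a=8..10: none
Total reduced forms: 1 + 1 + 2 = 4
h = 4

4


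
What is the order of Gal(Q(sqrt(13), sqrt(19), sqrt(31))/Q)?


The 3 square roots of distinct primes are multiplicatively independent over Q,
so [K:Q] = 2^3 and Gal(K/Q) is isomorphic to (Z/2Z)^3.
|Gal| = 2^3 = 8

8


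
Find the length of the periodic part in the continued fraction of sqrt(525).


Run the CF algorithm for sqrt(525).
a_0 = floor(sqrt(525)) = 22; set m_0=0, q_0=1.
Recurrence: m' = q*a - m,  q' = (d - m'^2)/q,  a' = floor((a_0 + m')/q').
  step 1: m=22, q=41, a=1
  step 2: m=19, q=4, a=10
  step 3: m=21, q=21, a=2
  step 4: m=21, q=4, a=10
  step 5: m=19, q=41, a=1
  step 6: m=22, q=1, a=44
a_6 = 2*a_0 = 44, so the period closes here.
sqrt(525) = [22; 1, 10, 2, 10, 1, 44]
Period length = 6

6


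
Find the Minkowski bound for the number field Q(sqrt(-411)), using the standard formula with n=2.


d = -411, d mod 4 = 1, so disc(K) = d = -411; |disc(K)| = 411
Imaginary quadratic field, so n = 2, s = r2 = 1, r1 = 0
M = (n!/n^n) * (4/pi)^s * sqrt(|disc(K)|) = (2!/2^2) * (4/pi)^1 * sqrt(411)
= 0.5 * 1.273240 * 20.273135
= 12.9063

12.9063


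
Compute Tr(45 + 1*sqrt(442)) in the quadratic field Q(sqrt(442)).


Tr(a + b*sqrt(d)) = (a + b*sqrt(d)) + (a - b*sqrt(d)) = 2a
= 2 * (45)
= 90

90


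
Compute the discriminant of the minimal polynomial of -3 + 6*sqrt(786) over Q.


The element -3 + 6*sqrt(786) has minimal polynomial:
x^2 + 6*x - 28287
Discriminant = (6)^2 - 4*(-28287)
= 36 + 113148
= 113184

113184


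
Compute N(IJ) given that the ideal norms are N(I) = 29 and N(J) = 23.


N(IJ) = N(I) * N(J)
= 29 * 23
= 667

667


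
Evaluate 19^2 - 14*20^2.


x^2 - d*y^2
= 19^2 - 14*20^2
= 361 - 5600
= -5239

-5239


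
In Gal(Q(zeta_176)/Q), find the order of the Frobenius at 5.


The Frobenius at p in Gal(Q(zeta_n)/Q) = (Z/nZ)* is the class of p, so its order is ord_176(5), the smallest k >= 1 with 5^k = 1 mod 176.
n = 176 = 2^4 * 11, phi(176) = 80; the order divides phi(n).
Divisors of 80: 1, 2, 4, 5, 8, 10, 16, 20, 40, 80
Repeated squaring mod 176: 5^1 = 5, 5^2 = 25, 5^4 = 97, 5^8 = 81, 5^16 = 49, 5^32 = 113, 5^64 = 97
Test divisors in increasing order:
  k=1: 5^1 = 5 mod 176
  k=2: 5^2 = 25 mod 176
  k=4: 5^4 = 97 mod 176
  k=5: 5^5 = 97 * 5 = 133 mod 176
  k=8: 5^8 = 81 mod 176
  k=10: 5^10 = 81 * 25 = 89 mod 176
  k=16: 5^16 = 49 mod 176
  k=20: 5^20 = 49 * 97 = 1 mod 176  <- first divisor giving 1
Order = 20

20


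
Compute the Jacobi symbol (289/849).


Compute (289/849) via quadratic reciprocity:
  reciprocity: (289/849) -> +(849/289)
  reduce: (271/289)
  reciprocity: (271/289) -> +(289/271)
  reduce: (18/271)
  pull out 2: (2/271) = +1  (since 271 mod 8 = 7)
  reciprocity: (9/271) -> +(271/9)
  reduce: (1/9)
  (1/9) = 1
Product of signs = 1

1


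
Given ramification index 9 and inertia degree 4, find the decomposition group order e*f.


|D_P| = e * f
= 9 * 4
= 36

36


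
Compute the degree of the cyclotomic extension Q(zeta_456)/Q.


The degree equals Euler's totient phi(456).
456 = 2^3 * 3 * 19
phi(456) = 144

144


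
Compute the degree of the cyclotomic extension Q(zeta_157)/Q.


The degree equals Euler's totient phi(157).
157 = 157
phi(157) = 156

156


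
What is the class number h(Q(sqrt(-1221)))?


K = Q(sqrt(-1221)). d mod 4 = 3, so D = disc(K) = 4d = -4884
h(K) equals the number of primitive reduced positive-definite forms (a, b, c) = a*x^2 + b*x*y + c*y^2 with b^2 - 4ac = D,
where reduced means |b| <= a <= c, with b >= 0 whenever |b| = a or a = c, and primitive means gcd(a, b, c) = 1.
Reduced forces 3a^2 <= |D| = 4884, so 1 <= a <= 40; b must have the parity of D, and c = (b^2 - D)/(4a) must be an integer >= a.
Enumerate a = 1..40, b in [-a, a]:
  a=1: (1, 0, 1221)  [1]
  a=2: (2, 2, 611)  [1]
  a=3: (3, 0, 407)  [1]
  a=4: none
  a=5: (5, -4, 245), (5, 4, 245)  [2]
  a=6: (6, 6, 205)  [1]
  a=7: (7, -4, 175), (7, 4, 175)  [2]
  a=8..9: none
  a=10: (10, -6, 123), (10, 6, 123)  [2]
  a=11: (11, 0, 111)  [1]
  a=12: none
  a=13: (13, -2, 94), (13, 2, 94)  [2]
  a=14: (14, -10, 89), (14, 10, 89)  [2]
  a=15: (15, -6, 82), (15, 6, 82)  [2]
  a=16..20: none
  a=21: (21, -18, 62), (21, 18, 62)  [2]
  a=22: (22, 22, 61)  [1]
  a=23..24: none
  a=25: (25, -4, 49), (25, 4, 49)  [2]
  a=26: (26, -2, 47), (26, 2, 47)  [2]
  a=27..29: none
  a=30: (30, -6, 41), (30, 6, 41)  [2]
  a=31: (31, -18, 42), (31, 18, 42)  [2]
  a=32: none
  a=33: (33, 0, 37)  [1]
  a=34: none
  a=35: (35, -24, 39), (35, 4, 35), (35, 24, 39)  [3]
  a=36..40: none
Total reduced forms: 1 + 1 + 1 + 2 + 1 + 2 + 2 + 1 + 2 + 2 + 2 + 2 + 1 + 2 + 2 + 2 + 2 + 1 + 3 = 32
h = 32

32


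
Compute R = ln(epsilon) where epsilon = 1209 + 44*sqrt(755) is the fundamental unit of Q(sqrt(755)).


epsilon = 1209 + 44*sqrt(755)
= 2417.9996
R = ln(2417.9996)
= 7.7907

7.7907


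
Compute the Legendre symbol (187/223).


p = 223 is prime, so compute (187/223) with the reciprocity algorithm (Jacobi-symbol steps: pull out 2s via (2/n), flip via reciprocity, reduce):
  reciprocity: (187/223) -> -(223/187)
  reduce: (36/187)
  pull out 2: (2/187) = -1  (since 187 mod 8 = 3)
  pull out 2: (2/187) = -1  (since 187 mod 8 = 3)
  reciprocity: (9/187) -> +(187/9)
  reduce: (7/9)
  reciprocity: (7/9) -> +(9/7)
  reduce: (2/7)
  pull out 2: (2/7) = +1  (since 7 mod 8 = 7)
  (1/7) = 1
Product of signs = -1
(187/223) = -1

-1


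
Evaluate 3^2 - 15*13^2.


x^2 - d*y^2
= 3^2 - 15*13^2
= 9 - 2535
= -2526

-2526


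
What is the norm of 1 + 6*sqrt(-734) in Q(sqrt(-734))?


N(a + b*sqrt(d)) = a^2 - d*b^2
= (1)^2 - (-734)*(6)^2
= 1 + 26424
= 26425

26425


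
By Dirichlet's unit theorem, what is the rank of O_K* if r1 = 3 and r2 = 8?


By Dirichlet's unit theorem:
rank = r1 + r2 - 1
= 3 + 8 - 1
= 10

10


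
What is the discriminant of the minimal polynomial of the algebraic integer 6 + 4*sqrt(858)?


The element 6 + 4*sqrt(858) has minimal polynomial:
x^2 - 12*x - 13692
Discriminant = (-12)^2 - 4*(-13692)
= 144 + 54768
= 54912

54912


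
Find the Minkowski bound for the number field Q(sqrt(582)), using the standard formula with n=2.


d = 582, d mod 4 = 2, so disc(K) = 4d = 2328; |disc(K)| = 2328
Real quadratic field, so n = 2, s = r2 = 0, r1 = 2
M = (n!/n^n) * (4/pi)^s * sqrt(|disc(K)|) = (2!/2^2) * (4/pi)^0 * sqrt(2328)
= 0.5 * 1.000000 * 48.249352
= 24.1247

24.1247


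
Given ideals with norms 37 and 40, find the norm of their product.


N(IJ) = N(I) * N(J)
= 37 * 40
= 1480

1480


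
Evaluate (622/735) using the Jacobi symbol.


Compute (622/735) via quadratic reciprocity:
  pull out 2: (2/735) = +1  (since 735 mod 8 = 7)
  reciprocity: (311/735) -> -(735/311)
  reduce: (113/311)
  reciprocity: (113/311) -> +(311/113)
  reduce: (85/113)
  reciprocity: (85/113) -> +(113/85)
  reduce: (28/85)
  pull out 2: (2/85) = -1  (since 85 mod 8 = 5)
  pull out 2: (2/85) = -1  (since 85 mod 8 = 5)
  reciprocity: (7/85) -> +(85/7)
  reduce: (1/7)
  (1/7) = 1
Product of signs = -1

-1


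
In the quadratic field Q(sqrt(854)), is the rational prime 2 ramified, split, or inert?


K = Q(sqrt(854)). Since d mod 4 = 2, disc(K) = 3416.
Check p | disc: 3416 mod 2 = 0.
p divides disc, so p ramifies: (p) = P^2 with e=2, f=1, g=1.
Therefore p is ramified.

ramified


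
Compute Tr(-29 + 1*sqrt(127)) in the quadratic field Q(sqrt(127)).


Tr(a + b*sqrt(d)) = (a + b*sqrt(d)) + (a - b*sqrt(d)) = 2a
= 2 * (-29)
= -58

-58


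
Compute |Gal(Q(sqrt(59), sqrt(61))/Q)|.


The 2 square roots of distinct primes are multiplicatively independent over Q,
so [K:Q] = 2^2 and Gal(K/Q) is isomorphic to (Z/2Z)^2.
|Gal| = 2^2 = 4

4


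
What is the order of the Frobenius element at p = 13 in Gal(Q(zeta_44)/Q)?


The Frobenius at p in Gal(Q(zeta_n)/Q) = (Z/nZ)* is the class of p, so its order is ord_44(13), the smallest k >= 1 with 13^k = 1 mod 44.
n = 44 = 2^2 * 11, phi(44) = 20; the order divides phi(n).
Divisors of 20: 1, 2, 4, 5, 10, 20
Repeated squaring mod 44: 13^1 = 13, 13^2 = 37, 13^4 = 5, 13^8 = 25, 13^16 = 9
Test divisors in increasing order:
  k=1: 13^1 = 13 mod 44
  k=2: 13^2 = 37 mod 44
  k=4: 13^4 = 5 mod 44
  k=5: 13^5 = 5 * 13 = 21 mod 44
  k=10: 13^10 = 25 * 37 = 1 mod 44  <- first divisor giving 1
Order = 10

10


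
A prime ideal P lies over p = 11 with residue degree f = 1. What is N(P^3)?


N(P^a) = p^(a*f)
= 11^(3*1)
= 11^3
= 1331

1331


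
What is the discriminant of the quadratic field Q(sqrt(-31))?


For K = Q(sqrt(d)) with d squarefree: disc(K) = d if d = 1 mod 4, and disc(K) = 4d if d = 2 or 3 mod 4.
Here d = -31, and d mod 4 = 1.
d = 1 mod 4 (O_K = Z[(1+sqrt(d))/2]), so disc(K) = d = -31

-31


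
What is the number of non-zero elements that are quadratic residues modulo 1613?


For prime p, the number of non-zero quadratic residues is (p-1)/2.
= (1613-1)/2
= 806

806


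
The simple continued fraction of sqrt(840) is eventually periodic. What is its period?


Run the CF algorithm for sqrt(840).
a_0 = floor(sqrt(840)) = 28; set m_0=0, q_0=1.
Recurrence: m' = q*a - m,  q' = (d - m'^2)/q,  a' = floor((a_0 + m')/q').
  step 1: m=28, q=56, a=1
  step 2: m=28, q=1, a=56
a_2 = 2*a_0 = 56, so the period closes here.
sqrt(840) = [28; 1, 56]
Period length = 2

2


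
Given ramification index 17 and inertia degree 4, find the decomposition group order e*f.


|D_P| = e * f
= 17 * 4
= 68

68


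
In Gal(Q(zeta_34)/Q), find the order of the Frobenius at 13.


The Frobenius at p in Gal(Q(zeta_n)/Q) = (Z/nZ)* is the class of p, so its order is ord_34(13), the smallest k >= 1 with 13^k = 1 mod 34.
n = 34 = 2 * 17, phi(34) = 16; the order divides phi(n).
Divisors of 16: 1, 2, 4, 8, 16
Repeated squaring mod 34: 13^1 = 13, 13^2 = 33, 13^4 = 1, 13^8 = 1, 13^16 = 1
Test divisors in increasing order:
  k=1: 13^1 = 13 mod 34
  k=2: 13^2 = 33 mod 34
  k=4: 13^4 = 1 mod 34  <- first divisor giving 1
Order = 4

4


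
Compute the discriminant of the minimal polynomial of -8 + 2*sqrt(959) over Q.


The element -8 + 2*sqrt(959) has minimal polynomial:
x^2 + 16*x - 3772
Discriminant = (16)^2 - 4*(-3772)
= 256 + 15088
= 15344

15344


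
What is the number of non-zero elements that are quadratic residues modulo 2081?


For prime p, the number of non-zero quadratic residues is (p-1)/2.
= (2081-1)/2
= 1040

1040


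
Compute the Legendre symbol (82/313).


p = 313 is prime, so compute (82/313) with the reciprocity algorithm (Jacobi-symbol steps: pull out 2s via (2/n), flip via reciprocity, reduce):
  pull out 2: (2/313) = +1  (since 313 mod 8 = 1)
  reciprocity: (41/313) -> +(313/41)
  reduce: (26/41)
  pull out 2: (2/41) = +1  (since 41 mod 8 = 1)
  reciprocity: (13/41) -> +(41/13)
  reduce: (2/13)
  pull out 2: (2/13) = -1  (since 13 mod 8 = 5)
  (1/13) = 1
Product of signs = -1
(82/313) = -1

-1


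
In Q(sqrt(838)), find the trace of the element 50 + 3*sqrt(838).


Tr(a + b*sqrt(d)) = (a + b*sqrt(d)) + (a - b*sqrt(d)) = 2a
= 2 * (50)
= 100

100


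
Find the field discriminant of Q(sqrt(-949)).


For K = Q(sqrt(d)) with d squarefree: disc(K) = d if d = 1 mod 4, and disc(K) = 4d if d = 2 or 3 mod 4.
Here d = -949, and d mod 4 = 3.
d = 3 mod 4, not 1 (O_K = Z[sqrt(d)]), so disc(K) = 4d = 4 * (-949) = -3796

-3796


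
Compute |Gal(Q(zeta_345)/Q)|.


|Gal(Q(zeta_345)/Q)| = phi(345)
= 176

176


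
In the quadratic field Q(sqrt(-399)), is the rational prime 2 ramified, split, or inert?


K = Q(sqrt(-399)). Since d mod 4 = 1, disc(K) = -399.
Check p | disc: -399 mod 2 = 1.
p=2 does not divide disc (d is 1 mod 4). 2 splits iff d = 1 mod 8.
d mod 8 = 1, so (d/2) = 1.
(d/p) = 1, so p splits: (p) = P*P' with e=1, f=1, g=2.
Therefore p is split.

split


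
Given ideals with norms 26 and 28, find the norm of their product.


N(IJ) = N(I) * N(J)
= 26 * 28
= 728

728


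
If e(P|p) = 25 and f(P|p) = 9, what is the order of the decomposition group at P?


|D_P| = e * f
= 25 * 9
= 225

225


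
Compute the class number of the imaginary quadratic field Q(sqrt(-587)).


K = Q(sqrt(-587)). d mod 4 = 1, so D = disc(K) = d = -587
h(K) equals the number of primitive reduced positive-definite forms (a, b, c) = a*x^2 + b*x*y + c*y^2 with b^2 - 4ac = D,
where reduced means |b| <= a <= c, with b >= 0 whenever |b| = a or a = c, and primitive means gcd(a, b, c) = 1.
Reduced forces 3a^2 <= |D| = 587, so 1 <= a <= 13; b must have the parity of D, and c = (b^2 - D)/(4a) must be an integer >= a.
Enumerate a = 1..13, b in [-a, a]:
  a=1: (1, 1, 147)  [1]
  a=2: none
  a=3: (3, -1, 49), (3, 1, 49)  [2]
  a=4..6: none
  a=7: (7, -1, 21), (7, 1, 21)  [2]
  a=8: none
  a=9: (9, -5, 17), (9, 5, 17)  [2]
  a=10..13: none
Total reduced forms: 1 + 2 + 2 + 2 = 7
h = 7

7


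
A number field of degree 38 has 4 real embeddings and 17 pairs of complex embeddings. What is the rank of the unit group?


By Dirichlet's unit theorem:
rank = r1 + r2 - 1
= 4 + 17 - 1
= 20

20


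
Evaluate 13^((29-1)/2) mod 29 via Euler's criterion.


p = 29 is prime and the exponent is (p-1)/2 = 14, so by Euler's criterion 13^14 = (13/29) = +1 or -1 mod 29.
Compute by square-and-multiply:
  14 = 8 + 4 + 2 (binary 1110)
  Repeated squaring mod 29: 13^1 = 13, 13^2 = 24, 13^4 = 25, 13^8 = 16
  13^14 = 13^8 * 13^4 * 13^2 = 16 * 25 * 24 mod 29
    16 * 25 = 400 = 23 mod 29
    23 * 24 = 552 = 1 mod 29
  13^14 = 1 mod 29
Result 1: 13 is a quadratic residue mod 29.
13^14 mod 29 = 1

1


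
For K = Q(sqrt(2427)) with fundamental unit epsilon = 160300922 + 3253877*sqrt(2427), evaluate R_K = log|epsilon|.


epsilon = 160300922 + 3253877*sqrt(2427)
= 3.2060e+08
R = ln(3.2060e+08)
= 19.5857

19.5857


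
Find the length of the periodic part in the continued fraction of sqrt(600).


Run the CF algorithm for sqrt(600).
a_0 = floor(sqrt(600)) = 24; set m_0=0, q_0=1.
Recurrence: m' = q*a - m,  q' = (d - m'^2)/q,  a' = floor((a_0 + m')/q').
  step 1: m=24, q=24, a=2
  step 2: m=24, q=1, a=48
a_2 = 2*a_0 = 48, so the period closes here.
sqrt(600) = [24; 2, 48]
Period length = 2

2


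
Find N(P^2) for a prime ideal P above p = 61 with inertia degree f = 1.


N(P^a) = p^(a*f)
= 61^(2*1)
= 61^2
= 3721

3721


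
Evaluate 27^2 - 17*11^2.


x^2 - d*y^2
= 27^2 - 17*11^2
= 729 - 2057
= -1328

-1328


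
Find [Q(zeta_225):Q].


The degree equals Euler's totient phi(225).
225 = 3^2 * 5^2
phi(225) = 120

120


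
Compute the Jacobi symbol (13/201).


Compute (13/201) via quadratic reciprocity:
  reciprocity: (13/201) -> +(201/13)
  reduce: (6/13)
  pull out 2: (2/13) = -1  (since 13 mod 8 = 5)
  reciprocity: (3/13) -> +(13/3)
  reduce: (1/3)
  (1/3) = 1
Product of signs = -1

-1


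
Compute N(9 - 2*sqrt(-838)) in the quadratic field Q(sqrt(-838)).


N(a + b*sqrt(d)) = a^2 - d*b^2
= (9)^2 - (-838)*(-2)^2
= 81 + 3352
= 3433

3433


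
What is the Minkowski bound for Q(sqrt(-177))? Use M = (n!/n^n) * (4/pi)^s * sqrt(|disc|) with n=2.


d = -177, d mod 4 = 3, so disc(K) = 4d = -708; |disc(K)| = 708
Imaginary quadratic field, so n = 2, s = r2 = 1, r1 = 0
M = (n!/n^n) * (4/pi)^s * sqrt(|disc(K)|) = (2!/2^2) * (4/pi)^1 * sqrt(708)
= 0.5 * 1.273240 * 26.608269
= 16.9394

16.9394


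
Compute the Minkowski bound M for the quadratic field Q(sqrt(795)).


d = 795, d mod 4 = 3, so disc(K) = 4d = 3180; |disc(K)| = 3180
Real quadratic field, so n = 2, s = r2 = 0, r1 = 2
M = (n!/n^n) * (4/pi)^s * sqrt(|disc(K)|) = (2!/2^2) * (4/pi)^0 * sqrt(3180)
= 0.5 * 1.000000 * 56.391489
= 28.1957

28.1957


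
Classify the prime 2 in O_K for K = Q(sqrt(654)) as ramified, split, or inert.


K = Q(sqrt(654)). Since d mod 4 = 2, disc(K) = 2616.
Check p | disc: 2616 mod 2 = 0.
p divides disc, so p ramifies: (p) = P^2 with e=2, f=1, g=1.
Therefore p is ramified.

ramified


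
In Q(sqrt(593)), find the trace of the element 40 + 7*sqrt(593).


Tr(a + b*sqrt(d)) = (a + b*sqrt(d)) + (a - b*sqrt(d)) = 2a
= 2 * (40)
= 80

80


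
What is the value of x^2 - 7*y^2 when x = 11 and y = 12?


x^2 - d*y^2
= 11^2 - 7*12^2
= 121 - 1008
= -887

-887


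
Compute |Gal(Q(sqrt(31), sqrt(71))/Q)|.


The 2 square roots of distinct primes are multiplicatively independent over Q,
so [K:Q] = 2^2 and Gal(K/Q) is isomorphic to (Z/2Z)^2.
|Gal| = 2^2 = 4

4


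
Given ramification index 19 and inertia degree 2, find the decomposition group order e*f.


|D_P| = e * f
= 19 * 2
= 38

38


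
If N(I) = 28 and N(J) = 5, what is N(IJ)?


N(IJ) = N(I) * N(J)
= 28 * 5
= 140

140


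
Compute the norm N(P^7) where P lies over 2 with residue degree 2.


N(P^a) = p^(a*f)
= 2^(7*2)
= 2^14
= 16384

16384


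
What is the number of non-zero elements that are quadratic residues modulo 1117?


For prime p, the number of non-zero quadratic residues is (p-1)/2.
= (1117-1)/2
= 558

558


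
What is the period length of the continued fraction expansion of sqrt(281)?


Run the CF algorithm for sqrt(281).
a_0 = floor(sqrt(281)) = 16; set m_0=0, q_0=1.
Recurrence: m' = q*a - m,  q' = (d - m'^2)/q,  a' = floor((a_0 + m')/q').
  step 1: m=16, q=25, a=1
  step 2: m=9, q=8, a=3
  step 3: m=15, q=7, a=4
  step 4: m=13, q=16, a=1
  step 5: m=3, q=17, a=1
  step 6: m=14, q=5, a=6
  step 7: m=16, q=5, a=6
  step 8: m=14, q=17, a=1
  step 9: m=3, q=16, a=1
  step 10: m=13, q=7, a=4
  step 11: m=15, q=8, a=3
  step 12: m=9, q=25, a=1
  step 13: m=16, q=1, a=32
a_13 = 2*a_0 = 32, so the period closes here.
sqrt(281) = [16; 1, 3, 4, 1, 1, 6, 6, 1, 1, 4, 3, 1, 32]
Period length = 13

13


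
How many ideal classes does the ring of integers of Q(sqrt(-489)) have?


K = Q(sqrt(-489)). d mod 4 = 3, so D = disc(K) = 4d = -1956
h(K) equals the number of primitive reduced positive-definite forms (a, b, c) = a*x^2 + b*x*y + c*y^2 with b^2 - 4ac = D,
where reduced means |b| <= a <= c, with b >= 0 whenever |b| = a or a = c, and primitive means gcd(a, b, c) = 1.
Reduced forces 3a^2 <= |D| = 1956, so 1 <= a <= 25; b must have the parity of D, and c = (b^2 - D)/(4a) must be an integer >= a.
Enumerate a = 1..25, b in [-a, a]:
  a=1: (1, 0, 489)  [1]
  a=2: (2, 2, 245)  [1]
  a=3: (3, 0, 163)  [1]
  a=4: none
  a=5: (5, -2, 98), (5, 2, 98)  [2]
  a=6: (6, 6, 83)  [1]
  a=7: (7, -2, 70), (7, 2, 70)  [2]
  a=8..9: none
  a=10: (10, -2, 49), (10, 2, 49)  [2]
  a=11..13: none
  a=14: (14, -2, 35), (14, 2, 35)  [2]
  a=15: (15, -12, 35), (15, 12, 35)  [2]
  a=16: none
  a=17: (17, -4, 29), (17, 4, 29)  [2]
  a=18: none
  a=19: (19, -18, 30), (19, 18, 30)  [2]
  a=20: none
  a=21: (21, -12, 25), (21, 12, 25)  [2]
  a=22..25: none
Total reduced forms: 1 + 1 + 1 + 2 + 1 + 2 + 2 + 2 + 2 + 2 + 2 + 2 = 20
h = 20

20


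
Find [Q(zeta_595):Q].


The degree equals Euler's totient phi(595).
595 = 5 * 7 * 17
phi(595) = 384

384


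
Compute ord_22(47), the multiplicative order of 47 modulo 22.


We want ord_22(47), the smallest k >= 1 with 47^k = 1 mod 22.
n = 22 = 2 * 11, phi(22) = 10; the order divides phi(n).
Divisors of 10: 1, 2, 5, 10
Repeated squaring mod 22: 47^1 = 3, 47^2 = 9, 47^4 = 15, 47^8 = 5
Test divisors in increasing order:
  k=1: 47^1 = 3 mod 22
  k=2: 47^2 = 9 mod 22
  k=5: 47^5 = 15 * 3 = 1 mod 22  <- first divisor giving 1
Order = 5

5


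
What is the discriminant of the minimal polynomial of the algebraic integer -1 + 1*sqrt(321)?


The element -1 + 1*sqrt(321) has minimal polynomial:
x^2 + 2*x - 320
Discriminant = (2)^2 - 4*(-320)
= 4 + 1280
= 1284

1284


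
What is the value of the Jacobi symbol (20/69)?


Compute (20/69) via quadratic reciprocity:
  pull out 2: (2/69) = -1  (since 69 mod 8 = 5)
  pull out 2: (2/69) = -1  (since 69 mod 8 = 5)
  reciprocity: (5/69) -> +(69/5)
  reduce: (4/5)
  pull out 2: (2/5) = -1  (since 5 mod 8 = 5)
  pull out 2: (2/5) = -1  (since 5 mod 8 = 5)
  (1/5) = 1
Product of signs = 1

1


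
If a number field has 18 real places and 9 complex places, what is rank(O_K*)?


By Dirichlet's unit theorem:
rank = r1 + r2 - 1
= 18 + 9 - 1
= 26

26


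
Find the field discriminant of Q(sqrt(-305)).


For K = Q(sqrt(d)) with d squarefree: disc(K) = d if d = 1 mod 4, and disc(K) = 4d if d = 2 or 3 mod 4.
Here d = -305, and d mod 4 = 3.
d = 3 mod 4, not 1 (O_K = Z[sqrt(d)]), so disc(K) = 4d = 4 * (-305) = -1220

-1220


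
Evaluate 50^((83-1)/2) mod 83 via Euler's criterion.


p = 83 is prime and the exponent is (p-1)/2 = 41, so by Euler's criterion 50^41 = (50/83) = +1 or -1 mod 83.
Compute by square-and-multiply:
  41 = 32 + 8 + 1 (binary 101001)
  Repeated squaring mod 83: 50^1 = 50, 50^2 = 10, 50^4 = 17, 50^8 = 40, 50^16 = 23, 50^32 = 31
  50^41 = 50^32 * 50^8 * 50^1 = 31 * 40 * 50 mod 83
    31 * 40 = 1240 = 78 mod 83
    78 * 50 = 3900 = 82 mod 83
  50^41 = 82 mod 83
Result 82 = p - 1 = -1 mod 83: 50 is a quadratic non-residue mod 83. As a residue in [0, p-1] the value is 82.
50^41 mod 83 = 82

82


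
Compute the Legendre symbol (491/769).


p = 769 is prime, so compute (491/769) with the reciprocity algorithm (Jacobi-symbol steps: pull out 2s via (2/n), flip via reciprocity, reduce):
  reciprocity: (491/769) -> +(769/491)
  reduce: (278/491)
  pull out 2: (2/491) = -1  (since 491 mod 8 = 3)
  reciprocity: (139/491) -> -(491/139)
  reduce: (74/139)
  pull out 2: (2/139) = -1  (since 139 mod 8 = 3)
  reciprocity: (37/139) -> +(139/37)
  reduce: (28/37)
  pull out 2: (2/37) = -1  (since 37 mod 8 = 5)
  pull out 2: (2/37) = -1  (since 37 mod 8 = 5)
  reciprocity: (7/37) -> +(37/7)
  reduce: (2/7)
  pull out 2: (2/7) = +1  (since 7 mod 8 = 7)
  (1/7) = 1
Product of signs = -1
(491/769) = -1

-1


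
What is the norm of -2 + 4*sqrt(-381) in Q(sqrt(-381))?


N(a + b*sqrt(d)) = a^2 - d*b^2
= (-2)^2 - (-381)*(4)^2
= 4 + 6096
= 6100

6100


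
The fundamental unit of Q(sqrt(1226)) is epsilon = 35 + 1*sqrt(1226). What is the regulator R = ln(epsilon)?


epsilon = 35 + 1*sqrt(1226)
= 70.0143
R = ln(70.0143)
= 4.2487

4.2487


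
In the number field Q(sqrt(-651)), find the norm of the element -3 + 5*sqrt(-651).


N(a + b*sqrt(d)) = a^2 - d*b^2
= (-3)^2 - (-651)*(5)^2
= 9 + 16275
= 16284

16284


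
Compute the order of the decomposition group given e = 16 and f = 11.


|D_P| = e * f
= 16 * 11
= 176

176


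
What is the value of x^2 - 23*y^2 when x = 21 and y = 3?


x^2 - d*y^2
= 21^2 - 23*3^2
= 441 - 207
= 234

234


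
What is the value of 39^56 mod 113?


p = 113 is prime and the exponent is (p-1)/2 = 56, so by Euler's criterion 39^56 = (39/113) = +1 or -1 mod 113.
Compute by square-and-multiply:
  56 = 32 + 16 + 8 (binary 111000)
  Repeated squaring mod 113: 39^1 = 39, 39^2 = 52, 39^4 = 105, 39^8 = 64, 39^16 = 28, 39^32 = 106
  39^56 = 39^32 * 39^16 * 39^8 = 106 * 28 * 64 mod 113
    106 * 28 = 2968 = 30 mod 113
    30 * 64 = 1920 = 112 mod 113
  39^56 = 112 mod 113
Result 112 = p - 1 = -1 mod 113: 39 is a quadratic non-residue mod 113. As a residue in [0, p-1] the value is 112.
39^56 mod 113 = 112

112


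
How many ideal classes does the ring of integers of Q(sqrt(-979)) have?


K = Q(sqrt(-979)). d mod 4 = 1, so D = disc(K) = d = -979
h(K) equals the number of primitive reduced positive-definite forms (a, b, c) = a*x^2 + b*x*y + c*y^2 with b^2 - 4ac = D,
where reduced means |b| <= a <= c, with b >= 0 whenever |b| = a or a = c, and primitive means gcd(a, b, c) = 1.
Reduced forces 3a^2 <= |D| = 979, so 1 <= a <= 18; b must have the parity of D, and c = (b^2 - D)/(4a) must be an integer >= a.
Enumerate a = 1..18, b in [-a, a]:
  a=1: (1, 1, 245)  [1]
  a=2..4: none
  a=5: (5, -1, 49), (5, 1, 49)  [2]
  a=6: none
  a=7: (7, -1, 35), (7, 1, 35)  [2]
  a=8..10: none
  a=11: (11, 11, 25)  [1]
  a=12: none
  a=13: (13, -3, 19), (13, 3, 19)  [2]
  a=14..18: none
Total reduced forms: 1 + 2 + 2 + 1 + 2 = 8
h = 8

8


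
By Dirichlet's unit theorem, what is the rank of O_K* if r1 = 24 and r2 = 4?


By Dirichlet's unit theorem:
rank = r1 + r2 - 1
= 24 + 4 - 1
= 27

27


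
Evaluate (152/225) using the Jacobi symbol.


Compute (152/225) via quadratic reciprocity:
  pull out 2: (2/225) = +1  (since 225 mod 8 = 1)
  pull out 2: (2/225) = +1  (since 225 mod 8 = 1)
  pull out 2: (2/225) = +1  (since 225 mod 8 = 1)
  reciprocity: (19/225) -> +(225/19)
  reduce: (16/19)
  pull out 2: (2/19) = -1  (since 19 mod 8 = 3)
  pull out 2: (2/19) = -1  (since 19 mod 8 = 3)
  pull out 2: (2/19) = -1  (since 19 mod 8 = 3)
  pull out 2: (2/19) = -1  (since 19 mod 8 = 3)
  (1/19) = 1
Product of signs = 1

1


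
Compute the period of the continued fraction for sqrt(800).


Run the CF algorithm for sqrt(800).
a_0 = floor(sqrt(800)) = 28; set m_0=0, q_0=1.
Recurrence: m' = q*a - m,  q' = (d - m'^2)/q,  a' = floor((a_0 + m')/q').
  step 1: m=28, q=16, a=3
  step 2: m=20, q=25, a=1
  step 3: m=5, q=31, a=1
  step 4: m=26, q=4, a=13
  step 5: m=26, q=31, a=1
  step 6: m=5, q=25, a=1
  step 7: m=20, q=16, a=3
  step 8: m=28, q=1, a=56
a_8 = 2*a_0 = 56, so the period closes here.
sqrt(800) = [28; 3, 1, 1, 13, 1, 1, 3, 56]
Period length = 8

8


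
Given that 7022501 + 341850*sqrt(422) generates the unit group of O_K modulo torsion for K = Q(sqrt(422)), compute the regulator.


epsilon = 7022501 + 341850*sqrt(422)
= 1.4045e+07
R = ln(1.4045e+07)
= 16.4578

16.4578


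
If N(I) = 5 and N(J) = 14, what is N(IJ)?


N(IJ) = N(I) * N(J)
= 5 * 14
= 70

70


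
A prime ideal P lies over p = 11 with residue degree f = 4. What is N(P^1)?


N(P^a) = p^(a*f)
= 11^(1*4)
= 11^4
= 14641

14641


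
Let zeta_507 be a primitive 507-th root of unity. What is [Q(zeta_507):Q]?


The degree equals Euler's totient phi(507).
507 = 3 * 13^2
phi(507) = 312

312


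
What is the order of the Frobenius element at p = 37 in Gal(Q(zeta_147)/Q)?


The Frobenius at p in Gal(Q(zeta_n)/Q) = (Z/nZ)* is the class of p, so its order is ord_147(37), the smallest k >= 1 with 37^k = 1 mod 147.
n = 147 = 3 * 7^2, phi(147) = 84; the order divides phi(n).
Divisors of 84: 1, 2, 3, 4, 6, 7, 12, 14, 21, 28, 42, 84
Repeated squaring mod 147: 37^1 = 37, 37^2 = 46, 37^4 = 58, 37^8 = 130, 37^16 = 142, 37^32 = 25, 37^64 = 37
Test divisors in increasing order:
  k=1: 37^1 = 37 mod 147
  k=2: 37^2 = 46 mod 147
  k=3: 37^3 = 46 * 37 = 85 mod 147
  k=4: 37^4 = 58 mod 147
  k=6: 37^6 = 58 * 46 = 22 mod 147
  k=7: 37^7 = 58 * 46 * 37 = 79 mod 147
  k=12: 37^12 = 130 * 58 = 43 mod 147
  k=14: 37^14 = 130 * 58 * 46 = 67 mod 147
  k=21: 37^21 = 142 * 58 * 37 = 1 mod 147  <- first divisor giving 1
Order = 21

21


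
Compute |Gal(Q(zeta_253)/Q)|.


|Gal(Q(zeta_253)/Q)| = phi(253)
= 220

220
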